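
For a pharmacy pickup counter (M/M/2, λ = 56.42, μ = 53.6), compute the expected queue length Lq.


a = λ/μ = 1.0526; ρ = a/2 = 0.5263
P₀ = 0.310353
Lq = P₀·a^c·ρ / (c!·(1−ρ)²) = 0.310353·1.10799·0.5263/(2·0.22439)
= 0.40328

Final: 0.40328


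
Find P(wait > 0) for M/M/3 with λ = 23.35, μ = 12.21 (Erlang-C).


a = λ/μ = 1.9124; ρ = a/3 = 0.6375
P₀ = 0.125690 (from M/M/c formula)
C(c,a) = [a^c/(c!(1−ρ))]·P₀ = [6.99381/(6·0.3625)]·0.125690
= 3.21515·0.125690 = 0.404112

Final: 0.404112


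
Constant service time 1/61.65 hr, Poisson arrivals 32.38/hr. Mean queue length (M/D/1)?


ρ = 32.38/61.65 = 0.5252
M/D/1: Lq = ρ²/(2(1−ρ)) = 0.2759/(2·0.4748) = 0.29051

Final: 0.29051


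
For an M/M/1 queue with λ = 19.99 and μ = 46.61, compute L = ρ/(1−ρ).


ρ = λ/μ = 19.99/46.61 = 0.4289
L = ρ/(1−ρ) = 0.4289/(1 − 0.4289) = 0.4289/0.5711 = 0.7509

Final: 0.7509


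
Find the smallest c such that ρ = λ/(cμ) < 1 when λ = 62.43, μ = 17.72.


Stability requires cμ > λ ⇔ c > λ/μ.
λ/μ = 62.43/17.72 = 3.5231
Minimum integer c = ⌊3.5231⌋ + 1 = 4
Check: 4·17.72 = 70.88 > 62.43, while 3·17.72 = 53.16 ≤ 62.43

Final: 4 servers


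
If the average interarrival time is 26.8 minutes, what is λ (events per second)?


λ = 1/(interarrival time) in consistent units.
1 second = 0.0166667 min, so λ = 0.0166667/26.8 = 0.0006219 per second

Final: 0.0006219 /sec


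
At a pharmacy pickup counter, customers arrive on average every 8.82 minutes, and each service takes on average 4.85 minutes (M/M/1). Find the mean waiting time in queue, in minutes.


λ = 60/8.82 = 6.8027 /hr
μ = 60/4.85 = 12.3711 /hr
ρ = λ/μ = 6.8027/12.3711 = 0.5499
Wq = ρ/(μ−λ) = 0.5499/(12.3711−6.8027) = 0.09875 hr
In minutes: 0.09875·60 = 5.925 min

Final: 5.925 min


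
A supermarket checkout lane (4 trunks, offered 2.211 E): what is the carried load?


B(4,2.211) = 0.117805 (Erlang-B)
Carried load = a(1 − B) = 2.211·(1 − 0.117805) = 2.211·0.882195 = 1.9505 E

Final: 1.9505 Erlangs


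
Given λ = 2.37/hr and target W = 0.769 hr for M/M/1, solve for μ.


W = 1/(μ−λ) ⇒ μ − λ = 1/W = 1/0.769 = 1.3004
μ = λ + 1/W = 2.37 + 1.3004 = 3.6704 per hr

Final: 3.6704 /hr


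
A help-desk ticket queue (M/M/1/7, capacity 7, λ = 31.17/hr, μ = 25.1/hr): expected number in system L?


ρ = 31.17/25.1 = 1.2418
L = ρ[1 − (K+1)ρ^K + Kρ^(K+1)] / [(1−ρ)(1−ρ^(K+1))]
Numerator: 1.2418·(1 − 8·4.554509 + 7·5.655938) = 5.160429
Denominator: (-0.2418)·(-4.655938) = 1.125958
L = 5.160429/1.125958 = 4.5831

Final: 4.5831


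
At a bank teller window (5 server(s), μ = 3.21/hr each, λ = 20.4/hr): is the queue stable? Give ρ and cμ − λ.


Total capacity cμ = 5·3.21 = 16.05/hr
ρ = λ/(cμ) = 20.4/16.05 = 1.2710
Stable ⇔ ρ < 1: NO
Spare capacity = cμ − λ = 16.05 − 20.4 = -4.35/hr

Final: ρ = 1.2710; unstable; margin = -4.35/hr


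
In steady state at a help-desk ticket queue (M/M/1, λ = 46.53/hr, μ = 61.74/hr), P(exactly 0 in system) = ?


ρ = 46.53/61.74 = 0.7536
P_n = (1−ρ)·ρ^n = (1 − 0.7536)·0.7536^0 = 0.2464·1.000000 = 0.246356

Final: 0.246356


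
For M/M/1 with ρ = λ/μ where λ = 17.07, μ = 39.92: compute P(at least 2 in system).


ρ = 17.07/39.92 = 0.4276
P(N ≥ n) = ρ^n = 0.4276^2 = 0.182846

Final: 0.182846


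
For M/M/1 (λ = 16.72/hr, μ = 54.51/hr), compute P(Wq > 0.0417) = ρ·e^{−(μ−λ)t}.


ρ = 16.72/54.51 = 0.3067
P(Wq > t) = ρ·e^{−(μ−λ)t} = 0.3067·e^{−1.5758}
= 0.3067·0.206833 = 0.063442

Final: 0.063442


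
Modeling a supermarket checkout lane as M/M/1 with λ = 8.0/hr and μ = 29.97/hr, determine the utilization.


ρ = λ/μ = 8.0/29.97 = 0.2669

Final: 0.2669


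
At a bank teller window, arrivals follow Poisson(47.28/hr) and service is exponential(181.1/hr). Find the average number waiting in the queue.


ρ = 47.28/181.1 = 0.2611
Lq = ρ²/(1−ρ) = 0.06816/0.7389 = 0.09224

Final: 0.09224


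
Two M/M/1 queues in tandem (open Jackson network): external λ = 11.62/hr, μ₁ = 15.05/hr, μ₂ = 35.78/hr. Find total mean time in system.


Each node sees arrival rate λ = 11.62/hr (tandem ⇒ throughput preserved).
W₁ = 1/(μ₁−λ) = 1/(15.05−11.62) = 0.29155 hr
W₂ = 1/(μ₂−λ) = 1/(35.78−11.62) = 0.04139 hr
W_total = W₁ + W₂ = 0.29155 + 0.04139 = 0.33294 hr

Final: 0.33294 hr


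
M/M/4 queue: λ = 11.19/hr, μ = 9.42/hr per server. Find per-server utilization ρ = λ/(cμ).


ρ = λ/(cμ) = 11.19/(4·9.42) = 11.19/37.68 = 0.2970

Final: 0.2970


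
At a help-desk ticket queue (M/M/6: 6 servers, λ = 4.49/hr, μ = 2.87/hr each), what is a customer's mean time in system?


a = 1.5645; ρ = 0.2607; P₀ = 0.209133
Lq = P₀·a^c·ρ/(c!(1−ρ)²) = 0.002032
Wq = Lq/λ = 0.002032/4.49 = 0.0004525 hr
W = Wq + 1/μ = 0.0004525 + 0.34843 = 0.34888 hr

Final: 0.34888 hr


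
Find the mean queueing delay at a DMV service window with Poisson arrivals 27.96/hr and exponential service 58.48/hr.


ρ = 27.96/58.48 = 0.4781
Wq = ρ/(μ−λ) = 0.4781/(58.48 − 27.96) = 0.4781/30.52 = 0.01567 hr

Final: 0.01567 hr


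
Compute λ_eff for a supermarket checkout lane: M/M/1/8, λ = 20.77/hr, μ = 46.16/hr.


ρ = 0.4500; P_K = (1−ρ)ρ^8/(1−ρ^9) = 0.0009249
λ_eff = λ(1 − P_K) = 20.77·(1 − 0.0009249) = 20.77·0.999075 = 20.7508 /hr

Final: 20.7508 /hr


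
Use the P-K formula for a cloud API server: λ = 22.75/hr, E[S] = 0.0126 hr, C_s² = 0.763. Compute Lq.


ρ = λ·E[S] = 22.75·0.0126 = 0.2867
Lq = ρ²(1+C_s²)/(2(1−ρ)) = 0.08217·(1+0.763)/(2·0.7133)
= 0.08217·1.7630/1.4267 = 0.10154

Final: 0.10154


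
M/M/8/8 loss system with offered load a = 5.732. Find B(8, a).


B(c,a) = (a^c/c!) / Σ_{k=0}^{c} a^k/k!
a^8/8! = 28.902069
Σ terms (k=0..8): 1.00000 + 5.73200 + 16.42791 + 31.38826 + 44.97938 + 51.56436 + 49.26116 + 40.33785 + 28.90207 = 269.592995
B = 28.902069/269.592995 = 0.107206

Final: 0.107206


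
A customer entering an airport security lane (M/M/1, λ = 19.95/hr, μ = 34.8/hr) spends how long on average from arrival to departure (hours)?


W = 1/(μ−λ) = 1/(34.8 − 19.95) = 1/14.85 = 0.06734 hr

Final: 0.06734 hr


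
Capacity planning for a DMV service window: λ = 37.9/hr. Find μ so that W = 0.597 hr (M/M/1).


W = 1/(μ−λ) ⇒ μ − λ = 1/W = 1/0.597 = 1.6750
μ = λ + 1/W = 37.9 + 1.6750 = 39.5750 per hr

Final: 39.5750 /hr


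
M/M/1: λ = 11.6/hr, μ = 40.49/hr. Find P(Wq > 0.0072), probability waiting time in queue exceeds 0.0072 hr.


ρ = 11.6/40.49 = 0.2865
P(Wq > t) = ρ·e^{−(μ−λ)t} = 0.2865·e^{−0.2080}
= 0.2865·0.812201 = 0.232688

Final: 0.232688


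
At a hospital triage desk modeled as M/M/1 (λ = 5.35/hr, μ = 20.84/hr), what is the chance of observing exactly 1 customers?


ρ = 5.35/20.84 = 0.2567
P_n = (1−ρ)·ρ^n = (1 − 0.2567)·0.2567^1 = 0.7433·0.256718 = 0.190814

Final: 0.190814


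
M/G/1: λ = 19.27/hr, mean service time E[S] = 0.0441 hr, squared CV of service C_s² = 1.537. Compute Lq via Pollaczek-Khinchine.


ρ = λ·E[S] = 19.27·0.0441 = 0.8498
Lq = ρ²(1+C_s²)/(2(1−ρ)) = 0.7222·(1+1.537)/(2·0.1502)
= 0.7222·2.5370/0.3004 = 6.09932

Final: 6.09932


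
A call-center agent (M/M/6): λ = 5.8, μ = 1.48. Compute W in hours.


a = 3.9189; ρ = 0.6532; P₀ = 0.018293
Lq = P₀·a^c·ρ/(c!(1−ρ)²) = 0.49969
Wq = Lq/λ = 0.49969/5.8 = 0.08615 hr
W = Wq + 1/μ = 0.08615 + 0.67568 = 0.76183 hr

Final: 0.76183 hr


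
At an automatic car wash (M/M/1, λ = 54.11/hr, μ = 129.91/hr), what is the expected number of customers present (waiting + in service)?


ρ = λ/μ = 54.11/129.91 = 0.4165
L = ρ/(1−ρ) = 0.4165/(1 − 0.4165) = 0.4165/0.5835 = 0.7139

Final: 0.7139


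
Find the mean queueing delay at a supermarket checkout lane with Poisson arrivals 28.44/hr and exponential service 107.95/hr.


ρ = 28.44/107.95 = 0.2635
Wq = ρ/(μ−λ) = 0.2635/(107.95 − 28.44) = 0.2635/79.51 = 0.003313 hr

Final: 0.003313 hr


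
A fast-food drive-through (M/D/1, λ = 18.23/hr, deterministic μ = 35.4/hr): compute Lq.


ρ = 18.23/35.4 = 0.5150
M/D/1: Lq = ρ²/(2(1−ρ)) = 0.2652/(2·0.4850) = 0.27338

Final: 0.27338


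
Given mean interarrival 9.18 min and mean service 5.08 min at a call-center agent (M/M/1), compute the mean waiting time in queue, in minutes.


λ = 60/9.18 = 6.5359 /hr
μ = 60/5.08 = 11.8110 /hr
ρ = λ/μ = 6.5359/11.8110 = 0.5534
Wq = ρ/(μ−λ) = 0.5534/(11.8110−6.5359) = 0.10490 hr
In minutes: 0.10490·60 = 6.294 min

Final: 6.294 min


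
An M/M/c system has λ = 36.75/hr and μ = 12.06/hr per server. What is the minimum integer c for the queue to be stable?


Stability requires cμ > λ ⇔ c > λ/μ.
λ/μ = 36.75/12.06 = 3.0473
Minimum integer c = ⌊3.0473⌋ + 1 = 4
Check: 4·12.06 = 48.24 > 36.75, while 3·12.06 = 36.18 ≤ 36.75

Final: 4 servers


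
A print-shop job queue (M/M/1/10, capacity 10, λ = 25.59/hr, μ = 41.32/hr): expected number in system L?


ρ = 25.59/41.32 = 0.6193
L = ρ[1 − (K+1)ρ^K + Kρ^(K+1)] / [(1−ρ)(1−ρ^(K+1))]
Numerator: 0.6193·(1 − 11·0.008300 + 10·0.005141) = 0.594603
Denominator: (0.3807)·(0.994859) = 0.378730
L = 0.594603/0.378730 = 1.5700

Final: 1.5700


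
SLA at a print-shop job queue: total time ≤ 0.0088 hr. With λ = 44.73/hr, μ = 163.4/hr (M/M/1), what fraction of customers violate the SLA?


W ~ Exponential(μ−λ) for M/M/1.
μ − λ = 163.4 − 44.73 = 118.6700
P(W > t) = e^{−(μ−λ)t} = e^{−1.0443} = 0.351939

Final: 0.351939


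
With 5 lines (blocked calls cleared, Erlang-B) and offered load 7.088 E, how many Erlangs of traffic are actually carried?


B(5,7.088) = 0.429876 (Erlang-B)
Carried load = a(1 − B) = 7.088·(1 − 0.429876) = 7.088·0.570124 = 4.0410 E

Final: 4.0410 Erlangs


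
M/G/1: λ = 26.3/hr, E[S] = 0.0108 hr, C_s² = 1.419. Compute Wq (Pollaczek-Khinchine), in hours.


ρ = λ·E[S] = 26.3·0.0108 = 0.2840
E[S²] = E[S]²(1+C_s²) = 0.0108²·(1+1.419) = 0.0002822
Wq = λ·E[S²]/(2(1−ρ)) = 26.3·0.0002822/(2·0.7160) = 0.005182 hr

Final: 0.005182 hr


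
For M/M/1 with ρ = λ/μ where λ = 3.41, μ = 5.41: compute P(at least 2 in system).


ρ = 3.41/5.41 = 0.6303
P(N ≥ n) = ρ^n = 0.6303^2 = 0.397296

Final: 0.397296


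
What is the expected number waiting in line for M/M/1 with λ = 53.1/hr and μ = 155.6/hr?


ρ = 53.1/155.6 = 0.3413
Lq = ρ²/(1−ρ) = 0.1165/0.6587 = 0.1768

Final: 0.1768


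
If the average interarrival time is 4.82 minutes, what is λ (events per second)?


λ = 1/(interarrival time) in consistent units.
1 second = 0.0166667 min, so λ = 0.0166667/4.82 = 0.003458 per second

Final: 0.003458 /sec


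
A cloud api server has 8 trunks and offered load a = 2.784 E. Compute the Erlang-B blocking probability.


B(c,a) = (a^c/c!) / Σ_{k=0}^{c} a^k/k!
a^8/8! = 0.089502
Σ terms (k=0..8): 1.00000 + 2.78400 + 3.87533 + 3.59630 + 2.50303 + 1.39369 + 0.64667 + 0.25719 + 0.08950 = 16.145709
B = 0.089502/16.145709 = 0.005543

Final: 0.005543


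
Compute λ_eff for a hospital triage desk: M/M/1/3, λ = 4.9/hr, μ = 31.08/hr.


ρ = 0.1577; P_K = (1−ρ)ρ^3/(1−ρ^4) = 0.003303
λ_eff = λ(1 − P_K) = 4.9·(1 − 0.003303) = 4.9·0.996697 = 4.8838 /hr

Final: 4.8838 /hr


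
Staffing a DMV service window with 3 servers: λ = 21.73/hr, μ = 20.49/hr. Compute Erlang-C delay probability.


a = λ/μ = 1.0605; ρ = a/3 = 0.3535
P₀ = 0.341255 (from M/M/c formula)
C(c,a) = [a^c/(c!(1−ρ))]·P₀ = [1.19276/(6·0.6465)]·0.341255
= 0.30749·0.341255 = 0.104934

Final: 0.104934


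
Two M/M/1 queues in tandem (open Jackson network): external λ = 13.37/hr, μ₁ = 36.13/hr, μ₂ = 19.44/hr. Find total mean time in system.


Each node sees arrival rate λ = 13.37/hr (tandem ⇒ throughput preserved).
W₁ = 1/(μ₁−λ) = 1/(36.13−13.37) = 0.04394 hr
W₂ = 1/(μ₂−λ) = 1/(19.44−13.37) = 0.16474 hr
W_total = W₁ + W₂ = 0.04394 + 0.16474 = 0.20868 hr

Final: 0.20868 hr


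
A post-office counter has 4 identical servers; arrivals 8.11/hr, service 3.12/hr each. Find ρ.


ρ = λ/(cμ) = 8.11/(4·3.12) = 8.11/12.48 = 0.6498

Final: 0.6498


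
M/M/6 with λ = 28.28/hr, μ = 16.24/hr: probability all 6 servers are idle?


a = λ/μ = 28.28/16.24 = 1.7414; ρ = a/c = 0.2902
Σ_{k=0}^{5} a^k/k! (terms k=0..5) = 1.00000 + 1.74138 + 1.51620 + 0.88009 + 0.38314 + 0.13344 = 5.65426
Tail: a^6/(6!(1−ρ)) = 27.88433/(720·0.7098) = 0.05456
P₀ = 1/(5.65426 + 0.05456) = 1/5.70882 = 0.175167

Final: 0.175167


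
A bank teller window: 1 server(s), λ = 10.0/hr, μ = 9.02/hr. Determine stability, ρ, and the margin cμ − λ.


Total capacity cμ = 1·9.02 = 9.02/hr
ρ = λ/(cμ) = 10.0/9.02 = 1.1086
Stable ⇔ ρ < 1: NO
Spare capacity = cμ − λ = 9.02 − 10.0 = -0.98/hr

Final: ρ = 1.1086; unstable; margin = -0.98/hr


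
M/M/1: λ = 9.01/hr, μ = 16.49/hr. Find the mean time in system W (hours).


W = 1/(μ−λ) = 1/(16.49 − 9.01) = 1/7.48 = 0.1337 hr

Final: 0.1337 hr


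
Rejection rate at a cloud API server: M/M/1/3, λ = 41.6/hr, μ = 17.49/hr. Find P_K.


ρ = λ/μ = 41.6/17.49 = 2.3785
P_K = (1−ρ)ρ^K/(1−ρ^(K+1)) = (-1.3785·13.455832)/(1 − 32.004724)
= -18.548892/-31.004724 = 0.598260

Final: 0.598260


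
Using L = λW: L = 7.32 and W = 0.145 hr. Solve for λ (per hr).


λ = L/W = 7.32/0.145 = 50.4828 /hr

Final: 50.4828 /hr


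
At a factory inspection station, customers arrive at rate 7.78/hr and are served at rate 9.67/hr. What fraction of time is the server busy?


ρ = λ/μ = 7.78/9.67 = 0.8046

Final: 0.8046


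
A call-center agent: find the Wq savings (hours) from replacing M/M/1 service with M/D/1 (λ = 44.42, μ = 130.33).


ρ = 44.42/130.33 = 0.3408
Wq(M/M/1) = ρ/(μ−λ) = 0.3408/85.91 = 0.003967 hr
Wq(M/D/1) = ρ/(2(μ−λ)) = 0.001984 hr
Savings = 0.003967 − 0.001984 = 0.001984 hr

Final: 0.001984 hr


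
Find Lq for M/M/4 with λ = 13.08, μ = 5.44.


a = λ/μ = 2.4044; ρ = a/4 = 0.6011
P₀ = 0.082625
Lq = P₀·a^c·ρ / (c!·(1−ρ)²) = 0.082625·33.42223·0.6011/(24·0.15912)
= 0.43467

Final: 0.43467


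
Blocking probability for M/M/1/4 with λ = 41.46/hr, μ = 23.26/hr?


ρ = λ/μ = 41.46/23.26 = 1.7825
P_K = (1−ρ)ρ^K/(1−ρ^(K+1)) = (-0.7825·10.094350)/(1 − 17.992766)
= -7.898416/-16.992766 = 0.464811

Final: 0.464811


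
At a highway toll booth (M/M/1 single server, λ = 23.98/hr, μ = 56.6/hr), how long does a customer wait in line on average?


ρ = 23.98/56.6 = 0.4237
Wq = ρ/(μ−λ) = 0.4237/(56.6 − 23.98) = 0.4237/32.62 = 0.01299 hr

Final: 0.01299 hr


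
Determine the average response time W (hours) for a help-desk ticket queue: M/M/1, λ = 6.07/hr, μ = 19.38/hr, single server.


W = 1/(μ−λ) = 1/(19.38 − 6.07) = 1/13.31 = 0.07513 hr

Final: 0.07513 hr


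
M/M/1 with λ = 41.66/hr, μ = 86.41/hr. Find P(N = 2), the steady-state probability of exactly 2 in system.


ρ = 41.66/86.41 = 0.4821
P_n = (1−ρ)·ρ^n = (1 − 0.4821)·0.4821^2 = 0.5179·0.232440 = 0.120376

Final: 0.120376


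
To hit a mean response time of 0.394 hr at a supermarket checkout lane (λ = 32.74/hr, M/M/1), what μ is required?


W = 1/(μ−λ) ⇒ μ − λ = 1/W = 1/0.394 = 2.5381
μ = λ + 1/W = 32.74 + 2.5381 = 35.2781 per hr

Final: 35.2781 /hr


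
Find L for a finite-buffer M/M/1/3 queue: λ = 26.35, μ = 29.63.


ρ = 26.35/29.63 = 0.8893
L = ρ[1 − (K+1)ρ^K + Kρ^(K+1)] / [(1−ρ)(1−ρ^(K+1))]
Numerator: 0.8893·(1 − 4·0.703310 + 3·0.625455) = 0.056136
Denominator: (0.1107)·(0.374545) = 0.041462
L = 0.056136/0.041462 = 1.3539

Final: 1.3539


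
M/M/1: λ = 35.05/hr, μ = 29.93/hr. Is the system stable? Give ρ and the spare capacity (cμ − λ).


Total capacity cμ = 1·29.93 = 29.93/hr
ρ = λ/(cμ) = 35.05/29.93 = 1.1711
Stable ⇔ ρ < 1: NO
Spare capacity = cμ − λ = 29.93 − 35.05 = -5.12/hr

Final: ρ = 1.1711; unstable; margin = -5.12/hr


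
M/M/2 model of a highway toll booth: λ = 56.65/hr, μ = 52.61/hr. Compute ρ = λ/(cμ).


ρ = λ/(cμ) = 56.65/(2·52.61) = 56.65/105.22 = 0.5384

Final: 0.5384


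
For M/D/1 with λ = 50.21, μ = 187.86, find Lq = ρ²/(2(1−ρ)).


ρ = 50.21/187.86 = 0.2673
M/D/1: Lq = ρ²/(2(1−ρ)) = 0.07144/(2·0.7327) = 0.04875

Final: 0.04875


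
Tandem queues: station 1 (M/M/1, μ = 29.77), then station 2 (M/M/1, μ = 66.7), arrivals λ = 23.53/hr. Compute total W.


Each node sees arrival rate λ = 23.53/hr (tandem ⇒ throughput preserved).
W₁ = 1/(μ₁−λ) = 1/(29.77−23.53) = 0.16026 hr
W₂ = 1/(μ₂−λ) = 1/(66.7−23.53) = 0.02316 hr
W_total = W₁ + W₂ = 0.16026 + 0.02316 = 0.18342 hr

Final: 0.18342 hr


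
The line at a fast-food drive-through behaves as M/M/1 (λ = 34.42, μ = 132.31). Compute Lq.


ρ = 34.42/132.31 = 0.2601
Lq = ρ²/(1−ρ) = 0.06768/0.7399 = 0.09147

Final: 0.09147


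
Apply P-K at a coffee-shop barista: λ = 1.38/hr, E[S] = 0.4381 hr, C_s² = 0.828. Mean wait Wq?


ρ = λ·E[S] = 1.38·0.4381 = 0.6046
E[S²] = E[S]²(1+C_s²) = 0.4381²·(1+0.828) = 0.350851
Wq = λ·E[S²]/(2(1−ρ)) = 1.38·0.350851/(2·0.3954) = 0.61222 hr

Final: 0.61222 hr


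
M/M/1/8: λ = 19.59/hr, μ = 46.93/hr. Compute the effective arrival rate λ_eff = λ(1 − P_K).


ρ = 0.4174; P_K = (1−ρ)ρ^8/(1−ρ^9) = 0.0005373
λ_eff = λ(1 − P_K) = 19.59·(1 − 0.0005373) = 19.59·0.999463 = 19.5795 /hr

Final: 19.5795 /hr


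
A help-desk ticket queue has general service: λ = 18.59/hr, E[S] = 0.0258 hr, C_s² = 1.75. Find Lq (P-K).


ρ = λ·E[S] = 18.59·0.0258 = 0.4796
Lq = ρ²(1+C_s²)/(2(1−ρ)) = 0.2300·(1+1.75)/(2·0.5204)
= 0.2300·2.7500/1.0408 = 0.60783

Final: 0.60783


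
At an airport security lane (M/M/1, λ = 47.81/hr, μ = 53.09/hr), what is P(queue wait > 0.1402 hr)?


ρ = 47.81/53.09 = 0.9005
P(Wq > t) = ρ·e^{−(μ−λ)t} = 0.9005·e^{−0.7403}
= 0.9005·0.476992 = 0.429553

Final: 0.429553


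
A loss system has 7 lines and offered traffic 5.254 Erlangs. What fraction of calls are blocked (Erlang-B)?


B(c,a) = (a^c/c!) / Σ_{k=0}^{c} a^k/k!
a^7/7! = 21.928046
Σ terms (k=0..7): 1.00000 + 5.25400 + 13.80226 + 24.17235 + 31.75039 + 33.36331 + 29.21514 + 21.92805 = 160.485490
B = 21.928046/160.485490 = 0.136636

Final: 0.136636


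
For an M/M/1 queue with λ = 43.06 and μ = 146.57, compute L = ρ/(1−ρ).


ρ = λ/μ = 43.06/146.57 = 0.2938
L = ρ/(1−ρ) = 0.2938/(1 − 0.2938) = 0.2938/0.7062 = 0.4160

Final: 0.4160


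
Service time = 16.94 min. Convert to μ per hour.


μ = 1/(service time) in consistent units.
1 hour = 60 min, so μ = 60/16.94 = 3.5419 per hour

Final: 3.5419 /hr


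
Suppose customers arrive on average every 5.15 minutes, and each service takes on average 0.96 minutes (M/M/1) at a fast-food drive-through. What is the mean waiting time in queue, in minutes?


λ = 60/5.15 = 11.6505 /hr
μ = 60/0.96 = 62.5000 /hr
ρ = λ/μ = 11.6505/62.5000 = 0.1864
Wq = ρ/(μ−λ) = 0.1864/(62.5000−11.6505) = 0.003666 hr
In minutes: 0.003666·60 = 0.2200 min

Final: 0.2200 min


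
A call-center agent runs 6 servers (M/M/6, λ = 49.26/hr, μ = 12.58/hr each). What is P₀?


a = λ/μ = 49.26/12.58 = 3.9157; ρ = a/c = 0.6526
Σ_{k=0}^{5} a^k/k! (terms k=0..5) = 1.00000 + 3.91574 + 7.66651 + 10.00668 + 9.79589 + 7.67163 = 40.05644
Tail: a^6/(6!(1−ρ)) = 3604.81182/(720·0.3474) = 14.41283
P₀ = 1/(40.05644 + 14.41283) = 1/54.46928 = 0.018359

Final: 0.018359


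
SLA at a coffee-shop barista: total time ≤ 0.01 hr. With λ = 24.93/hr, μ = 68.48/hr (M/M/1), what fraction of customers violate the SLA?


W ~ Exponential(μ−λ) for M/M/1.
μ − λ = 68.48 − 24.93 = 43.5500
P(W > t) = e^{−(μ−λ)t} = e^{−0.4355} = 0.646941

Final: 0.646941


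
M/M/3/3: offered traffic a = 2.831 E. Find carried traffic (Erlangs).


B(3,2.831) = 0.325439 (Erlang-B)
Carried load = a(1 − B) = 2.831·(1 − 0.325439) = 2.831·0.674561 = 1.9097 E

Final: 1.9097 Erlangs


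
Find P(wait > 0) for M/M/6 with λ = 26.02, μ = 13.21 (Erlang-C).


a = λ/μ = 1.9697; ρ = a/6 = 0.3283
P₀ = 0.139308 (from M/M/c formula)
C(c,a) = [a^c/(c!(1−ρ))]·P₀ = [58.40188/(720·0.6717)]·0.139308
= 0.12076·0.139308 = 0.016822

Final: 0.016822


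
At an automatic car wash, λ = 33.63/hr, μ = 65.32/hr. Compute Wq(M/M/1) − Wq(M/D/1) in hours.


ρ = 33.63/65.32 = 0.5148
Wq(M/M/1) = ρ/(μ−λ) = 0.5148/31.69 = 0.01625 hr
Wq(M/D/1) = ρ/(2(μ−λ)) = 0.008123 hr
Savings = 0.01625 − 0.008123 = 0.008123 hr

Final: 0.008123 hr


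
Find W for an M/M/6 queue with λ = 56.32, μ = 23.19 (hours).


a = 2.4286; ρ = 0.4048; P₀ = 0.087737
Lq = P₀·a^c·ρ/(c!(1−ρ)²) = 0.02857
Wq = Lq/λ = 0.02857/56.32 = 0.0005072 hr
W = Wq + 1/μ = 0.0005072 + 0.04312 = 0.04363 hr

Final: 0.04363 hr


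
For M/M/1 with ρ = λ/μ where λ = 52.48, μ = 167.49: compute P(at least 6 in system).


ρ = 52.48/167.49 = 0.3133
P(N ≥ n) = ρ^n = 0.3133^6 = 0.0009463

Final: 0.0009463


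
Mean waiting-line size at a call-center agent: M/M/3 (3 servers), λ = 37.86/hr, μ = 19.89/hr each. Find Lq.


a = λ/μ = 1.9035; ρ = a/3 = 0.6345
P₀ = 0.127229
Lq = P₀·a^c·ρ / (c!·(1−ρ)²) = 0.127229·6.89664·0.6345/(6·0.13360)
= 0.69454

Final: 0.69454


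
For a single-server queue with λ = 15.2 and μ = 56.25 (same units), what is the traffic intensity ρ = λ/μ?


ρ = λ/μ = 15.2/56.25 = 0.2702

Final: 0.2702


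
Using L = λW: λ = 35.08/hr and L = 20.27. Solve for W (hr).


W = L/λ = 20.27/35.08 = 0.5778 hr

Final: 0.5778 hr


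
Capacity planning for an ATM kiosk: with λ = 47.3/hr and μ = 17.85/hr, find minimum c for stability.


Stability requires cμ > λ ⇔ c > λ/μ.
λ/μ = 47.3/17.85 = 2.6499
Minimum integer c = ⌊2.6499⌋ + 1 = 3
Check: 3·17.85 = 53.55 > 47.3, while 2·17.85 = 35.70 ≤ 47.3

Final: 3 servers


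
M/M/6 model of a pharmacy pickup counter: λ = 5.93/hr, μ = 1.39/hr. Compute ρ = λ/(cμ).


ρ = λ/(cμ) = 5.93/(6·1.39) = 5.93/8.34 = 0.7110

Final: 0.7110


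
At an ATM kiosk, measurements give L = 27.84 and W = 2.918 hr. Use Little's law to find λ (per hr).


λ = L/W = 27.84/2.918 = 9.5408 /hr

Final: 9.5408 /hr


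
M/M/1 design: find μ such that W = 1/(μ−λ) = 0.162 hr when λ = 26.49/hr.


W = 1/(μ−λ) ⇒ μ − λ = 1/W = 1/0.162 = 6.1728
μ = λ + 1/W = 26.49 + 6.1728 = 32.6628 per hr

Final: 32.6628 /hr


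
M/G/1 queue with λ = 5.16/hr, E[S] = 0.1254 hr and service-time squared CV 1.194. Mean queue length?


ρ = λ·E[S] = 5.16·0.1254 = 0.6471
Lq = ρ²(1+C_s²)/(2(1−ρ)) = 0.4187·(1+1.194)/(2·0.3529)
= 0.4187·2.1940/0.7059 = 1.30138

Final: 1.30138


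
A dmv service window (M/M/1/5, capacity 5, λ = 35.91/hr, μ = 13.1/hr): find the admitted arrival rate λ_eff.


ρ = 2.7412; P_K = (1−ρ)ρ^5/(1−ρ^6) = 0.636700
λ_eff = λ(1 − P_K) = 35.91·(1 − 0.636700) = 35.91·0.363300 = 13.0461 /hr

Final: 13.0461 /hr


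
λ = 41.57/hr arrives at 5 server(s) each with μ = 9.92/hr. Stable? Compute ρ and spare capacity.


Total capacity cμ = 5·9.92 = 49.60/hr
ρ = λ/(cμ) = 41.57/49.60 = 0.8381
Stable ⇔ ρ < 1: YES
Spare capacity = cμ − λ = 49.60 − 41.57 = 8.03/hr

Final: ρ = 0.8381; stable; margin = 8.03/hr


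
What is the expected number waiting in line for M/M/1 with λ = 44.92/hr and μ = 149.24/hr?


ρ = 44.92/149.24 = 0.3010
Lq = ρ²/(1−ρ) = 0.09060/0.6990 = 0.1296

Final: 0.1296


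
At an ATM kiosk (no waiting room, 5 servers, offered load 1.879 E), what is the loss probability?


B(c,a) = (a^c/c!) / Σ_{k=0}^{c} a^k/k!
a^5/5! = 0.195188
Σ terms (k=0..5): 1.00000 + 1.87900 + 1.76532 + 1.10568 + 0.51939 + 0.19519 = 6.464580
B = 0.195188/6.464580 = 0.030193

Final: 0.030193


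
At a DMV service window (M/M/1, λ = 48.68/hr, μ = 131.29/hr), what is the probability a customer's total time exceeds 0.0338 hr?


W ~ Exponential(μ−λ) for M/M/1.
μ − λ = 131.29 − 48.68 = 82.6100
P(W > t) = e^{−(μ−λ)t} = e^{−2.7922} = 0.061285

Final: 0.061285


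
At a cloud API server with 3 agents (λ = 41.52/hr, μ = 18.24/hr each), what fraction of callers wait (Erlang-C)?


a = λ/μ = 2.2763; ρ = a/3 = 0.7588
P₀ = 0.071345 (from M/M/c formula)
C(c,a) = [a^c/(c!(1−ρ))]·P₀ = [11.79499/(6·0.2412)]·0.071345
= 8.14926·0.071345 = 0.581410

Final: 0.581410


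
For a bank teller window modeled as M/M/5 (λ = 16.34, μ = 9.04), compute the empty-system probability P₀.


a = λ/μ = 16.34/9.04 = 1.8075; ρ = a/c = 0.3615
Σ_{k=0}^{4} a^k/k! (terms k=0..4) = 1.00000 + 1.80752 + 1.63357 + 0.98424 + 0.44476 = 5.87008
Tail: a^5/(5!(1−ρ)) = 19.29381/(120·0.6385) = 0.25181
P₀ = 1/(5.87008 + 0.25181) = 1/6.12190 = 0.163348

Final: 0.163348


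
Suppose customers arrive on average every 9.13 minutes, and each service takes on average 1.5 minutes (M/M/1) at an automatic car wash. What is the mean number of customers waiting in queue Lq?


λ = 60/9.13 = 6.5717 /hr
μ = 60/1.5 = 40.0000 /hr
ρ = λ/μ = 6.5717/40.0000 = 0.1643
Lq = ρ²/(1−ρ) = 0.02699/0.8357 = 0.03230

Final: 0.03230


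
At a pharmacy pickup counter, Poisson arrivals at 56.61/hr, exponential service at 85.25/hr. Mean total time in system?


W = 1/(μ−λ) = 1/(85.25 − 56.61) = 1/28.64 = 0.03492 hr

Final: 0.03492 hr


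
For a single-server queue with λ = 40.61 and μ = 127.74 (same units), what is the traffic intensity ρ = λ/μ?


ρ = λ/μ = 40.61/127.74 = 0.3179

Final: 0.3179


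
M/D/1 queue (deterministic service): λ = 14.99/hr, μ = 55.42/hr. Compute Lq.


ρ = 14.99/55.42 = 0.2705
M/D/1: Lq = ρ²/(2(1−ρ)) = 0.07316/(2·0.7295) = 0.05014

Final: 0.05014


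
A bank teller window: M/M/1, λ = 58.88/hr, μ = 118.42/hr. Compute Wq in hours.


ρ = 58.88/118.42 = 0.4972
Wq = ρ/(μ−λ) = 0.4972/(118.42 − 58.88) = 0.4972/59.54 = 0.008351 hr

Final: 0.008351 hr


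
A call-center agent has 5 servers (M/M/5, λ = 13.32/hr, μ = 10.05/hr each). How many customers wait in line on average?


a = λ/μ = 1.3254; ρ = a/5 = 0.2651
P₀ = 0.265488
Lq = P₀·a^c·ρ / (c!·(1−ρ)²) = 0.265488·4.08969·0.2651/(120·0.54012)
= 0.004441

Final: 0.004441


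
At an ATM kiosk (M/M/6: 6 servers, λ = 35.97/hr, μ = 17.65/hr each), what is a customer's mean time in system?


a = 2.0380; ρ = 0.3397; P₀ = 0.130078
Lq = P₀·a^c·ρ/(c!(1−ρ)²) = 0.01008
Wq = Lq/λ = 0.01008/35.97 = 0.0002803 hr
W = Wq + 1/μ = 0.0002803 + 0.05666 = 0.05694 hr

Final: 0.05694 hr


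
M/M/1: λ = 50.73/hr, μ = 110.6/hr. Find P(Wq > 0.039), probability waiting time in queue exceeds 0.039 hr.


ρ = 50.73/110.6 = 0.4587
P(Wq > t) = ρ·e^{−(μ−λ)t} = 0.4587·e^{−2.3349}
= 0.4587·0.096817 = 0.044408

Final: 0.044408


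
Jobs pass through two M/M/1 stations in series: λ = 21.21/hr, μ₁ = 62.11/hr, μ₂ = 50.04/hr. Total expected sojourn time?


Each node sees arrival rate λ = 21.21/hr (tandem ⇒ throughput preserved).
W₁ = 1/(μ₁−λ) = 1/(62.11−21.21) = 0.02445 hr
W₂ = 1/(μ₂−λ) = 1/(50.04−21.21) = 0.03469 hr
W_total = W₁ + W₂ = 0.02445 + 0.03469 = 0.05914 hr

Final: 0.05914 hr


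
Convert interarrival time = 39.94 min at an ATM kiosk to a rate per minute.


λ = 1/(interarrival time) in consistent units.
1 minute = 1 min, so λ = 1/39.94 = 0.02504 per minute

Final: 0.02504 /min


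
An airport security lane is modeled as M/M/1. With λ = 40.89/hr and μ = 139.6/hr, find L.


ρ = λ/μ = 40.89/139.6 = 0.2929
L = ρ/(1−ρ) = 0.2929/(1 − 0.2929) = 0.2929/0.7071 = 0.4142

Final: 0.4142


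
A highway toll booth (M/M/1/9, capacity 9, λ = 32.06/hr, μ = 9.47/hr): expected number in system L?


ρ = 32.06/9.47 = 3.3854
L = ρ[1 − (K+1)ρ^K + Kρ^(K+1)] / [(1−ρ)(1−ρ^(K+1))]
Numerator: 3.3854·(1 − 10·58414.659716 + 9·197758.605121) = 4047894.411476
Denominator: (-2.3854)·(-197757.605121) = 471736.462480
L = 4047894.411476/471736.462480 = 8.5808

Final: 8.5808


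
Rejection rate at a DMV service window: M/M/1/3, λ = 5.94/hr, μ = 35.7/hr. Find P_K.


ρ = λ/μ = 5.94/35.7 = 0.1664
P_K = (1−ρ)ρ^K/(1−ρ^(K+1)) = (0.8336·0.004606)/(1 − 0.0007664)
= 0.003840/0.999234 = 0.003843

Final: 0.003843


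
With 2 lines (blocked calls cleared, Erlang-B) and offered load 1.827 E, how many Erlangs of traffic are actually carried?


B(2,1.827) = 0.371214 (Erlang-B)
Carried load = a(1 − B) = 1.827·(1 − 0.371214) = 1.827·0.628786 = 1.1488 E

Final: 1.1488 Erlangs


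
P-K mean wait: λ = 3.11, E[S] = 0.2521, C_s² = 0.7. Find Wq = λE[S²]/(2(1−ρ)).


ρ = λ·E[S] = 3.11·0.2521 = 0.7840
E[S²] = E[S]²(1+C_s²) = 0.2521²·(1+0.7) = 0.108042
Wq = λ·E[S²]/(2(1−ρ)) = 3.11·0.108042/(2·0.2160) = 0.77792 hr

Final: 0.77792 hr


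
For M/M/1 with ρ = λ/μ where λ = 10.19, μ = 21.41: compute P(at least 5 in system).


ρ = 10.19/21.41 = 0.4759
P(N ≥ n) = ρ^n = 0.4759^5 = 0.024422

Final: 0.024422


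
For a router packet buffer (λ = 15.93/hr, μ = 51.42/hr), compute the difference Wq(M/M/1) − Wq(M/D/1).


ρ = 15.93/51.42 = 0.3098
Wq(M/M/1) = ρ/(μ−λ) = 0.3098/35.49 = 0.008729 hr
Wq(M/D/1) = ρ/(2(μ−λ)) = 0.004365 hr
Savings = 0.008729 − 0.004365 = 0.004365 hr

Final: 0.004365 hr


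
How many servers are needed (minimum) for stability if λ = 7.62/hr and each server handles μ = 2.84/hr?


Stability requires cμ > λ ⇔ c > λ/μ.
λ/μ = 7.62/2.84 = 2.6831
Minimum integer c = ⌊2.6831⌋ + 1 = 3
Check: 3·2.84 = 8.52 > 7.62, while 2·2.84 = 5.68 ≤ 7.62

Final: 3 servers


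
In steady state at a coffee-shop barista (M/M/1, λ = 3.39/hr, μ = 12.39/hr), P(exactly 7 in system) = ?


ρ = 3.39/12.39 = 0.2736
P_n = (1−ρ)·ρ^n = (1 − 0.2736)·0.2736^7 = 0.7264·0.0001148 = 0.00008338

Final: 0.00008338


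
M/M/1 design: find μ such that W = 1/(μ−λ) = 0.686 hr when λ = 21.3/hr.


W = 1/(μ−λ) ⇒ μ − λ = 1/W = 1/0.686 = 1.4577
μ = λ + 1/W = 21.3 + 1.4577 = 22.7577 per hr

Final: 22.7577 /hr


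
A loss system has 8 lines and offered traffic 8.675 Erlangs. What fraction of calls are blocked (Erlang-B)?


B(c,a) = (a^c/c!) / Σ_{k=0}^{c} a^k/k!
a^8/8! = 795.491135
Σ terms (k=0..8): 1.00000 + 8.67500 + 37.62781 + 108.80709 + 235.97538 + 409.41728 + 591.94915 + 733.59413 + 795.49114 = 2922.536985
B = 795.491135/2922.536985 = 0.272192

Final: 0.272192


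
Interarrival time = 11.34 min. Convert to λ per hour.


λ = 1/(interarrival time) in consistent units.
1 hour = 60 min, so λ = 60/11.34 = 5.2910 per hour

Final: 5.2910 /hr


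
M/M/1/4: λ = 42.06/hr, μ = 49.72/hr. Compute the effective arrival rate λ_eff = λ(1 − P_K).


ρ = 0.8459; P_K = (1−ρ)ρ^4/(1−ρ^5) = 0.139195
λ_eff = λ(1 − P_K) = 42.06·(1 − 0.139195) = 42.06·0.860805 = 36.2055 /hr

Final: 36.2055 /hr


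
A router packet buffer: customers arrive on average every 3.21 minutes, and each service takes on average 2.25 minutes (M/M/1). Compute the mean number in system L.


λ = 60/3.21 = 18.6916 /hr
μ = 60/2.25 = 26.6667 /hr
ρ = λ/μ = 18.6916/26.6667 = 0.7009
L = ρ/(1−ρ) = 0.7009/0.2991 = 2.3437

Final: 2.3437


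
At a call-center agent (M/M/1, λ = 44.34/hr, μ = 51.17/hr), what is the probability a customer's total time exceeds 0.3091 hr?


W ~ Exponential(μ−λ) for M/M/1.
μ − λ = 51.17 − 44.34 = 6.8300
P(W > t) = e^{−(μ−λ)t} = e^{−2.1112} = 0.121098

Final: 0.121098


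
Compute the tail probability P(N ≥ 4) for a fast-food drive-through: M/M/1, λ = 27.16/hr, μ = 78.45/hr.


ρ = 27.16/78.45 = 0.3462
P(N ≥ n) = ρ^n = 0.3462^4 = 0.014366

Final: 0.014366


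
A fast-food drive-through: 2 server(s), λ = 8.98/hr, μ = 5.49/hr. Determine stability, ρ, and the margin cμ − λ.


Total capacity cμ = 2·5.49 = 10.98/hr
ρ = λ/(cμ) = 8.98/10.98 = 0.8179
Stable ⇔ ρ < 1: YES
Spare capacity = cμ − λ = 10.98 − 8.98 = 2.00/hr

Final: ρ = 0.8179; stable; margin = 2.00/hr


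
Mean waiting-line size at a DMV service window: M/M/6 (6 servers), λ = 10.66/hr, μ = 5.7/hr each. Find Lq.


a = λ/μ = 1.8702; ρ = a/6 = 0.3117
P₀ = 0.153945
Lq = P₀·a^c·ρ / (c!·(1−ρ)²) = 0.153945·42.78525·0.3117/(720·0.47376)
= 0.006019

Final: 0.006019


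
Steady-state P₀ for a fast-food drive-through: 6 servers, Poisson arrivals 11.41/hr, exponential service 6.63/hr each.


a = λ/μ = 11.41/6.63 = 1.7210; ρ = a/c = 0.2868
Σ_{k=0}^{5} a^k/k! (terms k=0..5) = 1.00000 + 1.72097 + 1.48086 + 0.84950 + 0.36549 + 0.12580 = 5.54262
Tail: a^6/(6!(1−ρ)) = 25.97961/(720·0.7132) = 0.05059
P₀ = 1/(5.54262 + 0.05059) = 1/5.59322 = 0.178788

Final: 0.178788


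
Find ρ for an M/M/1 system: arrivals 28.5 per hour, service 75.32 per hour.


ρ = λ/μ = 28.5/75.32 = 0.3784

Final: 0.3784


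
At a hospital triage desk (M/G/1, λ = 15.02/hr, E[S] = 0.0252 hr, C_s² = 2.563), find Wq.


ρ = λ·E[S] = 15.02·0.0252 = 0.3785
E[S²] = E[S]²(1+C_s²) = 0.0252²·(1+2.563) = 0.002263
Wq = λ·E[S²]/(2(1−ρ)) = 15.02·0.002263/(2·0.6215) = 0.02734 hr

Final: 0.02734 hr


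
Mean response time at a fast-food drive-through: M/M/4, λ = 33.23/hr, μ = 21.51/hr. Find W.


a = 1.5449; ρ = 0.3862; P₀ = 0.211001
Lq = P₀·a^c·ρ/(c!(1−ρ)²) = 0.05134
Wq = Lq/λ = 0.05134/33.23 = 0.001545 hr
W = Wq + 1/μ = 0.001545 + 0.04649 = 0.04803 hr

Final: 0.04803 hr


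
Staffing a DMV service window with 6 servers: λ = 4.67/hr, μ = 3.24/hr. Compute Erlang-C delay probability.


a = λ/μ = 1.4414; ρ = a/6 = 0.2402
P₀ = 0.236560 (from M/M/c formula)
C(c,a) = [a^c/(c!(1−ρ))]·P₀ = [8.96667/(720·0.7598)]·0.236560
= 0.01639·0.236560 = 0.003878

Final: 0.003878


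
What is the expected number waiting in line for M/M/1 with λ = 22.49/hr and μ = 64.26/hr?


ρ = 22.49/64.26 = 0.3500
Lq = ρ²/(1−ρ) = 0.1225/0.6500 = 0.1884

Final: 0.1884


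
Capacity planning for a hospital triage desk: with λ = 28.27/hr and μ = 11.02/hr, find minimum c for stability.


Stability requires cμ > λ ⇔ c > λ/μ.
λ/μ = 28.27/11.02 = 2.5653
Minimum integer c = ⌊2.5653⌋ + 1 = 3
Check: 3·11.02 = 33.06 > 28.27, while 2·11.02 = 22.04 ≤ 28.27

Final: 3 servers


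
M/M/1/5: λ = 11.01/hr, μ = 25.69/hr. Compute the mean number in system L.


ρ = 11.01/25.69 = 0.4286
L = ρ[1 − (K+1)ρ^K + Kρ^(K+1)] / [(1−ρ)(1−ρ^(K+1))]
Numerator: 0.4286·(1 − 6·0.014458 + 5·0.006196) = 0.404671
Denominator: (0.5714)·(0.993804) = 0.567888
L = 0.404671/0.567888 = 0.7126

Final: 0.7126


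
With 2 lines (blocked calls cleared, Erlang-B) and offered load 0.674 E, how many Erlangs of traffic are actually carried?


B(2,0.674) = 0.119475 (Erlang-B)
Carried load = a(1 − B) = 0.674·(1 − 0.119475) = 0.674·0.880525 = 0.5935 E

Final: 0.5935 Erlangs


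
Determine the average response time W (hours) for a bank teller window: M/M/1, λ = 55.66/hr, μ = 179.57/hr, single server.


W = 1/(μ−λ) = 1/(179.57 − 55.66) = 1/123.91 = 0.008070 hr

Final: 0.008070 hr


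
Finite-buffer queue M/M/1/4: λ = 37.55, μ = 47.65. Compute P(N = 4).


ρ = λ/μ = 37.55/47.65 = 0.7880
P_K = (1−ρ)ρ^K/(1−ρ^(K+1)) = (0.2120·0.385645)/(1 − 0.303903)
= 0.081742/0.696097 = 0.117429

Final: 0.117429


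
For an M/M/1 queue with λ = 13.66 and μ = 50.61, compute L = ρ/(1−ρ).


ρ = λ/μ = 13.66/50.61 = 0.2699
L = ρ/(1−ρ) = 0.2699/(1 − 0.2699) = 0.2699/0.7301 = 0.3697

Final: 0.3697


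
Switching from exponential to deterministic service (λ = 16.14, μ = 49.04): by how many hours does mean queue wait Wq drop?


ρ = 16.14/49.04 = 0.3291
Wq(M/M/1) = ρ/(μ−λ) = 0.3291/32.90 = 0.01000 hr
Wq(M/D/1) = ρ/(2(μ−λ)) = 0.005002 hr
Savings = 0.01000 − 0.005002 = 0.005002 hr

Final: 0.005002 hr


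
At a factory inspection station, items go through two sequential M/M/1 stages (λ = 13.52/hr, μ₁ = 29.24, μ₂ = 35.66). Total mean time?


Each node sees arrival rate λ = 13.52/hr (tandem ⇒ throughput preserved).
W₁ = 1/(μ₁−λ) = 1/(29.24−13.52) = 0.06361 hr
W₂ = 1/(μ₂−λ) = 1/(35.66−13.52) = 0.04517 hr
W_total = W₁ + W₂ = 0.06361 + 0.04517 = 0.10878 hr

Final: 0.10878 hr


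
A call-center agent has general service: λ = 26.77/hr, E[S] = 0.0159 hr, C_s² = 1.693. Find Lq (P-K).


ρ = λ·E[S] = 26.77·0.0159 = 0.4256
Lq = ρ²(1+C_s²)/(2(1−ρ)) = 0.1812·(1+1.693)/(2·0.5744)
= 0.1812·2.6930/1.1487 = 0.42473

Final: 0.42473


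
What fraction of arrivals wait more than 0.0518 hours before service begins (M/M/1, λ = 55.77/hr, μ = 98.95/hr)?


ρ = 55.77/98.95 = 0.5636
P(Wq > t) = ρ·e^{−(μ−λ)t} = 0.5636·e^{−2.2367}
= 0.5636·0.106808 = 0.060199

Final: 0.060199


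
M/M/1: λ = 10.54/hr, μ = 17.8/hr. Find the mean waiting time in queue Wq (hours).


ρ = 10.54/17.8 = 0.5921
Wq = ρ/(μ−λ) = 0.5921/(17.8 − 10.54) = 0.5921/7.26 = 0.08156 hr

Final: 0.08156 hr


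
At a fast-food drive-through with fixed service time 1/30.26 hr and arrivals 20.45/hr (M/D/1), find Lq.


ρ = 20.45/30.26 = 0.6758
M/D/1: Lq = ρ²/(2(1−ρ)) = 0.4567/(2·0.3242) = 0.70440

Final: 0.70440


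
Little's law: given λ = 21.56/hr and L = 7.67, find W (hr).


W = L/λ = 7.67/21.56 = 0.3558 hr

Final: 0.3558 hr


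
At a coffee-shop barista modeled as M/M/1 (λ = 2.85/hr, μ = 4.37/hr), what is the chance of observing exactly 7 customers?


ρ = 2.85/4.37 = 0.6522
P_n = (1−ρ)·ρ^n = (1 − 0.6522)·0.6522^7 = 0.3478·0.050182 = 0.017454

Final: 0.017454


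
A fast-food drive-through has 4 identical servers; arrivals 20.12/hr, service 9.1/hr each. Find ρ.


ρ = λ/(cμ) = 20.12/(4·9.1) = 20.12/36.40 = 0.5527

Final: 0.5527


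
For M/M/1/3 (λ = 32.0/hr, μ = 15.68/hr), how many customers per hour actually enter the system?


ρ = 2.0408; P_K = (1−ρ)ρ^3/(1−ρ^4) = 0.541199
λ_eff = λ(1 − P_K) = 32.0·(1 − 0.541199) = 32.0·0.458801 = 14.6816 /hr

Final: 14.6816 /hr


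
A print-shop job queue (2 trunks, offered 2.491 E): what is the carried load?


B(2,2.491) = 0.470542 (Erlang-B)
Carried load = a(1 − B) = 2.491·(1 − 0.470542) = 2.491·0.529458 = 1.3189 E

Final: 1.3189 Erlangs


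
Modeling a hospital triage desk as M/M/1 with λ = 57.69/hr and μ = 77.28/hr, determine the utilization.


ρ = λ/μ = 57.69/77.28 = 0.7465

Final: 0.7465


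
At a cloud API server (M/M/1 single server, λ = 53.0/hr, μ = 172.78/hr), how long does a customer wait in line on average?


ρ = 53.0/172.78 = 0.3067
Wq = ρ/(μ−λ) = 0.3067/(172.78 − 53.0) = 0.3067/119.78 = 0.002561 hr

Final: 0.002561 hr


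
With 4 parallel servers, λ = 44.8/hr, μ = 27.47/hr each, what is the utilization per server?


ρ = λ/(cμ) = 44.8/(4·27.47) = 44.8/109.88 = 0.4077

Final: 0.4077


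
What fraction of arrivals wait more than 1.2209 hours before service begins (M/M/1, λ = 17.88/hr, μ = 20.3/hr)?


ρ = 17.88/20.3 = 0.8808
P(Wq > t) = ρ·e^{−(μ−λ)t} = 0.8808·e^{−2.9546}
= 0.8808·0.052101 = 0.045890

Final: 0.045890


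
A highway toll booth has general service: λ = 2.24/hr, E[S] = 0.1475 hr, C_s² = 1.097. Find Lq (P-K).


ρ = λ·E[S] = 2.24·0.1475 = 0.3304
Lq = ρ²(1+C_s²)/(2(1−ρ)) = 0.1092·(1+1.097)/(2·0.6696)
= 0.1092·2.0970/1.3392 = 0.17094

Final: 0.17094
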